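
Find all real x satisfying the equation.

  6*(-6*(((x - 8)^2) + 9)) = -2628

Step 1. [6*(-6*(((x - 8)^2) + 9)) = -2628] 6 out front; divide by 6 ⇒ div: -6*(((x - 8)^2) + 9) = -438.
Step 2. [-6*(((x - 8)^2) + 9) = -438] leading coefficient -6: divide by -6, so div: ((x - 8)^2) + 9 = 73.
Step 3. [((x - 8)^2) + 9 = 73] +9 is outermost — subtract 9 both sides ⇒ sub: (x - 8)^2 = 64.
Step 4. [(x - 8)^2 = 64] LHS squared, RHS 64 ≥ 0: apply √ (±). So sqrt: x - 8 = 8 or -8.
Step 5. [x - 8 = 8 or -8] the outer -8 inverts by adding 8 ⇒ sub: x = 16 or 0.

Answer: x ∈ {0, 16}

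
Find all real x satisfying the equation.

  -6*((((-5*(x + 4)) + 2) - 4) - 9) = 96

Step 1. [-6*((((-5*(x + 4)) + 2) - 4) - 9) = 96] leading coefficient -6: divide by -6 ⇒ div: (((-5*(x + 4)) + 2) - 4) - 9 = -16.
Step 2. [(((-5*(x + 4)) + 2) - 4) - 9 = -16] peel the -9: add 9 from each side ⇒ sub: ((-5*(x + 4)) + 2) - 4 = -7.
Step 3. [((-5*(x + 4)) + 2) - 4 = -7] peel the -4: add 4 from each side, so sub: (-5*(x + 4)) + 2 = -3.
Step 4. [(-5*(x + 4)) + 2 = -3] the outer +2 inverts by subtracting 2 ⇒ sub: -5*(x + 4) = -5.
Step 5. [-5*(x + 4) = -5] LHS = -5·(…); ÷-5 both sides, so div: x + 4 = 1.
Step 6. [x + 4 = 1] subtract 4: x sits inside (… + 4) ⇒ sub: x = -3.

Answer: x ∈ {-3}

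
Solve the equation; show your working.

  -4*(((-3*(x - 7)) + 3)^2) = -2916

Step 1. [-4*(((-3*(x - 7)) + 3)^2) = -2916] -4·(inner) — divide through by -4 ⇒ div: ((-3*(x - 7)) + 3)^2 = 729.
Step 2. [((-3*(x - 7)) + 3)^2 = 729] √ both sides: 729 ≥ 0 gives two branches ⇒ sqrt: (-3*(x - 7)) + 3 = 27 or -27.
Step 3. [(-3*(x - 7)) + 3 = 27 or -27] peel the +3: subtract 3 from each side, so sub: -3*(x - 7) = 24 or -30.
Step 4. [-3*(x - 7) = 24 or -30] -3 out front; divide by -3. So div: x - 7 = -8 or 10.
Step 5. [x - 7 = -8 or 10] peel the -7: add 7 from each side. So sub: x = -1 or 17.

Answer: x ∈ {-1, 17}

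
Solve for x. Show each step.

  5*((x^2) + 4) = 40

Step 1. [5*((x^2) + 4) = 40] divide by the outer 5. So div: (x^2) + 4 = 8.
Step 2. [(x^2) + 4 = 8] peel the +4: subtract 4 from each side. So sub: x^2 = 4.
Step 3. [x^2 = 4] √ both sides: 4 ≥ 0 gives two branches ⇒ sqrt: x = 2 or -2.

Answer: x ∈ {-2, 2}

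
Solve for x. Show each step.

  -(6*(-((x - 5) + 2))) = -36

Step 1. [-(6*(-((x - 5) + 2))) = -36] flip signs both sides. So neg: 6*(-((x - 5) + 2)) = 36.
Step 2. [6*(-((x - 5) + 2)) = 36] LHS = 6·(…); ÷6 both sides ⇒ div: -((x - 5) + 2) = 6.
Step 3. [-((x - 5) + 2) = 6] LHS negated; negate both sides, so neg: (x - 5) + 2 = -6.
Step 4. [(x - 5) + 2 = -6] 2 comes off first (subtract 2) ⇒ sub: x - 5 = -8.
Step 5. [x - 5 = -8] the outer -5 inverts by adding 5 ⇒ sub: x = -3.

Answer: x ∈ {-3}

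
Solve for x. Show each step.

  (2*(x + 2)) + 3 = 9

Step 1. [(2*(x + 2)) + 3 = 9] 3 comes off first (subtract 3), so sub: 2*(x + 2) = 6.
Step 2. [2*(x + 2) = 6] 2·(inner) — divide through by 2, so div: x + 2 = 3.
Step 3. [x + 2 = 3] the outer +2 inverts by subtracting 2, so sub: x = 1.

Answer: x ∈ {1}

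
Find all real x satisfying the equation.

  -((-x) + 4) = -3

Step 1. [-((-x) + 4) = -3] leading − — multiply by −1, so neg: (-x) + 4 = 3.
Step 2. [(-x) + 4 = 3] subtract 4: x sits inside (… + 4) ⇒ sub: -x = -1.
Step 3. [-x = -1] flip signs both sides ⇒ neg: x = 1.

Answer: x ∈ {1}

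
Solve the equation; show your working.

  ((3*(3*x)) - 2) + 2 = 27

Step 1. [((3*(3*x)) - 2) + 2 = 27] +2 is outermost — subtract 2 both sides, so sub: (3*(3*x)) - 2 = 25.
Step 2. [(3*(3*x)) - 2 = 25] add 2: x sits inside (… - 2). So sub: 3*(3*x) = 27.
Step 3. [3*(3*x) = 27] LHS = 3·(…); ÷3 both sides. So div: 3*x = 9.
Step 4. [3*x = 9] leading coefficient 3: divide by 3, so div: x = 3.

Answer: x ∈ {3}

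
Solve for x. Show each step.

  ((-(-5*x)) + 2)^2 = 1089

Step 1. [((-(-5*x)) + 2)^2 = 1089] 1089 ≥ 0, LHS is (·)² — take ±√ ⇒ sqrt: (-(-5*x)) + 2 = 33 or -33.
Step 2. [(-(-5*x)) + 2 = 33 or -33] +2 is outermost — subtract 2 both sides. So sub: -(-5*x) = 31 or -35.
Step 3. [-(-5*x) = 31 or -35] leading − — multiply by −1. So neg: -5*x = -31 or 35.
Step 4. [-5*x = -31 or 35] -5·(inner) — divide through by -5 ⇒ div: x = 31/5 or -7.

Answer: x ∈ {-7, 31/5}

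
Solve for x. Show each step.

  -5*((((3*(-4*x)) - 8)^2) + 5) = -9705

Step 1. [-5*((((3*(-4*x)) - 8)^2) + 5) = -9705] -5 out front; divide by -5, so div: (((3*(-4*x)) - 8)^2) + 5 = 1941.
Step 2. [(((3*(-4*x)) - 8)^2) + 5 = 1941] 5 comes off first (subtract 5) ⇒ sub: ((3*(-4*x)) - 8)^2 = 1936.
Step 3. [((3*(-4*x)) - 8)^2 = 1936] LHS squared, RHS 1936 ≥ 0: apply √ (±) ⇒ sqrt: (3*(-4*x)) - 8 = 44 or -44.
Step 4. [(3*(-4*x)) - 8 = 44 or -44] peel the -8: add 8 from each side ⇒ sub: 3*(-4*x) = 52 or -36.
Step 5. [3*(-4*x) = 52 or -36] divide by the outer 3 ⇒ div: -4*x = 52/3 or -12.
Step 6. [-4*x = 52/3 or -12] -4 out front; divide by -4 ⇒ div: x = -13/3 or 3.

Answer: x ∈ {-13/3, 3}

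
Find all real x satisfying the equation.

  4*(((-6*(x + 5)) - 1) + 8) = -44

Step 1. [4*(((-6*(x + 5)) - 1) + 8) = -44] 4 out front; divide by 4. So div: ((-6*(x + 5)) - 1) + 8 = -11.
Step 2. [((-6*(x + 5)) - 1) + 8 = -11] the outer +8 inverts by subtracting 8. So sub: (-6*(x + 5)) - 1 = -19.
Step 3. [(-6*(x + 5)) - 1 = -19] add 1: x sits inside (… - 1) ⇒ sub: -6*(x + 5) = -18.
Step 4. [-6*(x + 5) = -18] LHS = -6·(…); ÷-6 both sides ⇒ div: x + 5 = 3.
Step 5. [x + 5 = 3] subtract 5: x sits inside (… + 5). So sub: x = -2.

Answer: x ∈ {-2}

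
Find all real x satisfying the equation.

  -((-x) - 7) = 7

Step 1. [-((-x) - 7) = 7] flip signs both sides. So neg: (-x) - 7 = -7.
Step 2. [(-x) - 7 = -7] the outer -7 inverts by adding 7, so sub: -x = 0.
Step 3. [-x = 0] leading − — multiply by −1 ⇒ neg: x = 0.

Answer: x ∈ {0}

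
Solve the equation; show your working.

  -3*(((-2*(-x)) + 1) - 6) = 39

Step 1. [-3*(((-2*(-x)) + 1) - 6) = 39] -3 out front; divide by -3 ⇒ div: ((-2*(-x)) + 1) - 6 = -13.
Step 2. [((-2*(-x)) + 1) - 6 = -13] add 6: x sits inside (… - 6) ⇒ sub: (-2*(-x)) + 1 = -7.
Step 3. [(-2*(-x)) + 1 = -7] subtract 1: x sits inside (… + 1), so sub: -2*(-x) = -8.
Step 4. [-2*(-x) = -8] LHS = -2·(…); ÷-2 both sides, so div: -x = 4.
Step 5. [-x = 4] leading − — multiply by −1 ⇒ neg: x = -4.

Answer: x ∈ {-4}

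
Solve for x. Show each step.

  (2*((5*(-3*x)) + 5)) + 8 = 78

Step 1. [(2*((5*(-3*x)) + 5)) + 8 = 78] 2 | LHS and 2 | 78: pull 2 out. So factor: ((5*(-3*x)) + 5) + 4 = 39.
Step 2. [((5*(-3*x)) + 5) + 4 = 39] the outer +4 inverts by subtracting 4. So sub: (5*(-3*x)) + 5 = 35.
Step 3. [(5*(-3*x)) + 5 = 35] peel the +5: subtract 5 from each side, so sub: 5*(-3*x) = 30.
Step 4. [5*(-3*x) = 30] leading coefficient 5: divide by 5. So div: -3*x = 6.
Step 5. [-3*x = 6] divide by the outer -3, so div: x = -2.

Answer: x ∈ {-2}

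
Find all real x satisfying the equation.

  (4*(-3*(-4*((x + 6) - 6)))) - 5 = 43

Step 1. [(4*(-3*(-4*((x + 6) - 6)))) - 5 = 43] 5 comes off first (add 5), so sub: 4*(-3*(-4*((x + 6) - 6))) = 48.
Step 2. [4*(-3*(-4*((x + 6) - 6))) = 48] 4·(inner) — divide through by 4 ⇒ div: -3*(-4*((x + 6) - 6)) = 12.
Step 3. [-3*(-4*((x + 6) - 6)) = 12] LHS = -3·(…); ÷-3 both sides, so div: -4*((x + 6) - 6) = -4.
Step 4. [-4*((x + 6) - 6) = -4] leading coefficient -4: divide by -4 ⇒ div: (x + 6) - 6 = 1.
Step 5. [(x + 6) - 6 = 1] -6 is outermost — add 6 both sides ⇒ sub: x + 6 = 7.
Step 6. [x + 6 = 7] peel the +6: subtract 6 from each side. So sub: x = 1.

Answer: x ∈ {1}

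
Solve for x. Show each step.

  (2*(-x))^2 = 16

Step 1. [(2*(-x))^2 = 16] 16 ≥ 0, LHS is (·)² — take ±√ ⇒ sqrt: 2*(-x) = 4 or -4.
Step 2. [2*(-x) = 4 or -4] divide by the outer 2 ⇒ div: -x = 2 or -2.
Step 3. [-x = 2 or -2] LHS negated; negate both sides, so neg: x = -2 or 2.

Answer: x ∈ {-2, 2}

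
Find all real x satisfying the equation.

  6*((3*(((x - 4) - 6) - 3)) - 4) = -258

Step 1. [6*((3*(((x - 4) - 6) - 3)) - 4) = -258] 6·(inner) — divide through by 6 ⇒ div: (3*(((x - 4) - 6) - 3)) - 4 = -43.
Step 2. [(3*(((x - 4) - 6) - 3)) - 4 = -43] -4 is outermost — add 4 both sides, so sub: 3*(((x - 4) - 6) - 3) = -39.
Step 3. [3*(((x - 4) - 6) - 3) = -39] leading coefficient 3: divide by 3 ⇒ div: ((x - 4) - 6) - 3 = -13.
Step 4. [((x - 4) - 6) - 3 = -13] peel the -3: add 3 from each side. So sub: (x - 4) - 6 = -10.
Step 5. [(x - 4) - 6 = -10] -6 is outermost — add 6 both sides. So sub: x - 4 = -4.
Step 6. [x - 4 = -4] -4 is outermost — add 4 both sides. So sub: x = 0.

Answer: x ∈ {0}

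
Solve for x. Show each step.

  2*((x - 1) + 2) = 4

Step 1. [2*((x - 1) + 2) = 4] LHS = 2·(…); ÷2 both sides, so div: (x - 1) + 2 = 2.
Step 2. [(x - 1) + 2 = 2] peel the +2: subtract 2 from each side. So sub: x - 1 = 0.
Step 3. [x - 1 = 0] the outer -1 inverts by adding 1, so sub: x = 1.

Answer: x ∈ {1}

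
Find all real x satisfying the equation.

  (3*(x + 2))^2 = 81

Step 1. [(3*(x + 2))^2 = 81] √ both sides: 81 ≥ 0 gives two branches ⇒ sqrt: 3*(x + 2) = 9 or -9.
Step 2. [3*(x + 2) = 9 or -9] 3 out front; divide by 3 ⇒ div: x + 2 = 3 or -3.
Step 3. [x + 2 = 3 or -3] the outer +2 inverts by subtracting 2 ⇒ sub: x = 1 or -5.

Answer: x ∈ {-5, 1}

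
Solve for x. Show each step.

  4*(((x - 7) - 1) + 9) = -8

Step 1. [4*(((x - 7) - 1) + 9) = -8] LHS = 4·(…); ÷4 both sides ⇒ div: ((x - 7) - 1) + 9 = -2.
Step 2. [((x - 7) - 1) + 9 = -2] +9 is outermost — subtract 9 both sides, so sub: (x - 7) - 1 = -11.
Step 3. [(x - 7) - 1 = -11] -1 is outermost — add 1 both sides. So sub: x - 7 = -10.
Step 4. [x - 7 = -10] peel the -7: add 7 from each side, so sub: x = -3.

Answer: x ∈ {-3}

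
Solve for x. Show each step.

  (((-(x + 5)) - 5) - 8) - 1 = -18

Step 1. [(((-(x + 5)) - 5) - 8) - 1 = -18] add 1: x sits inside (… - 1). So sub: ((-(x + 5)) - 5) - 8 = -17.
Step 2. [((-(x + 5)) - 5) - 8 = -17] peel the -8: add 8 from each side, so sub: (-(x + 5)) - 5 = -9.
Step 3. [(-(x + 5)) - 5 = -9] peel the -5: add 5 from each side, so sub: -(x + 5) = -4.
Step 4. [-(x + 5) = -4] leading − — multiply by −1. So neg: x + 5 = 4.
Step 5. [x + 5 = 4] the outer +5 inverts by subtracting 5. So sub: x = -1.

Answer: x ∈ {-1}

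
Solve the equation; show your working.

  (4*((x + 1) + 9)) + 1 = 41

Step 1. [(4*((x + 1) + 9)) + 1 = 41] subtract 1: x sits inside (… + 1) ⇒ sub: 4*((x + 1) + 9) = 40.
Step 2. [4*((x + 1) + 9) = 40] 4·(inner) — divide through by 4 ⇒ div: (x + 1) + 9 = 10.
Step 3. [(x + 1) + 9 = 10] the outer +9 inverts by subtracting 9, so sub: x + 1 = 1.
Step 4. [x + 1 = 1] 1 comes off first (subtract 1). So sub: x = 0.

Answer: x ∈ {0}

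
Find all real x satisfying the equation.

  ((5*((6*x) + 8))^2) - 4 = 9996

Step 1. [((5*((6*x) + 8))^2) - 4 = 9996] peel the -4: add 4 from each side ⇒ sub: (5*((6*x) + 8))^2 = 10000.
Step 2. [(5*((6*x) + 8))^2 = 10000] 10000 ≥ 0, LHS is (·)² — take ±√ ⇒ sqrt: 5*((6*x) + 8) = 100 or -100.
Step 3. [5*((6*x) + 8) = 100 or -100] divide by the outer 5. So div: (6*x) + 8 = 20 or -20.
Step 4. [(6*x) + 8 = 20 or -20] +8 is outermost — subtract 8 both sides, so sub: 6*x = 12 or -28.
Step 5. [6*x = 12 or -28] 6·(inner) — divide through by 6, so div: x = 2 or -14/3.

Answer: x ∈ {-14/3, 2}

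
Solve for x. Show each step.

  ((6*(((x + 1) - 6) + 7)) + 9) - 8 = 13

Step 1. [((6*(((x + 1) - 6) + 7)) + 9) - 8 = 13] peel the -8: add 8 from each side ⇒ sub: (6*(((x + 1) - 6) + 7)) + 9 = 21.
Step 2. [(6*(((x + 1) - 6) + 7)) + 9 = 21] peel the +9: subtract 9 from each side, so sub: 6*(((x + 1) - 6) + 7) = 12.
Step 3. [6*(((x + 1) - 6) + 7) = 12] 6 out front; divide by 6. So div: ((x + 1) - 6) + 7 = 2.
Step 4. [((x + 1) - 6) + 7 = 2] the outer +7 inverts by subtracting 7 ⇒ sub: (x + 1) - 6 = -5.
Step 5. [(x + 1) - 6 = -5] the outer -6 inverts by adding 6 ⇒ sub: x + 1 = 1.
Step 6. [x + 1 = 1] 1 comes off first (subtract 1), so sub: x = 0.

Answer: x ∈ {0}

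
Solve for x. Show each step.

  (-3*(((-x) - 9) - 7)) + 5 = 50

Step 1. [(-3*(((-x) - 9) - 7)) + 5 = 50] 5 comes off first (subtract 5), so sub: -3*(((-x) - 9) - 7) = 45.
Step 2. [-3*(((-x) - 9) - 7) = 45] -3·(inner) — divide through by -3. So div: ((-x) - 9) - 7 = -15.
Step 3. [((-x) - 9) - 7 = -15] 7 comes off first (add 7). So sub: (-x) - 9 = -8.
Step 4. [(-x) - 9 = -8] peel the -9: add 9 from each side, so sub: -x = 1.
Step 5. [-x = 1] flip signs both sides. So neg: x = -1.

Answer: x ∈ {-1}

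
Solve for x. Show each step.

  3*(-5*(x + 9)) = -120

Step 1. [3*(-5*(x + 9)) = -120] 3·(inner) — divide through by 3. So div: -5*(x + 9) = -40.
Step 2. [-5*(x + 9) = -40] leading coefficient -5: divide by -5. So div: x + 9 = 8.
Step 3. [x + 9 = 8] the outer +9 inverts by subtracting 9, so sub: x = -1.

Answer: x ∈ {-1}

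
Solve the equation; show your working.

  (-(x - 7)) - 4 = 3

Step 1. [(-(x - 7)) - 4 = 3] -4 is outermost — add 4 both sides ⇒ sub: -(x - 7) = 7.
Step 2. [-(x - 7) = 7] flip signs both sides. So neg: x - 7 = -7.
Step 3. [x - 7 = -7] add 7: x sits inside (… - 7), so sub: x = 0.

Answer: x ∈ {0}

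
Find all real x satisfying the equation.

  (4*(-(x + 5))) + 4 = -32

Step 1. [(4*(-(x + 5))) + 4 = -32] the outer +4 inverts by subtracting 4. So sub: 4*(-(x + 5)) = -36.
Step 2. [4*(-(x + 5)) = -36] 4 out front; divide by 4. So div: -(x + 5) = -9.
Step 3. [-(x + 5) = -9] LHS negated; negate both sides. So neg: x + 5 = 9.
Step 4. [x + 5 = 9] peel the +5: subtract 5 from each side. So sub: x = 4.

Answer: x ∈ {4}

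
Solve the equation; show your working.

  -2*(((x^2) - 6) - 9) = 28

Step 1. [-2*(((x^2) - 6) - 9) = 28] LHS = -2·(…); ÷-2 both sides. So div: ((x^2) - 6) - 9 = -14.
Step 2. [((x^2) - 6) - 9 = -14] the outer -9 inverts by adding 9 ⇒ sub: (x^2) - 6 = -5.
Step 3. [(x^2) - 6 = -5] the outer -6 inverts by adding 6, so sub: x^2 = 1.
Step 4. [x^2 = 1] √ both sides: 1 ≥ 0 gives two branches. So sqrt: x = 1 or -1.

Answer: x ∈ {-1, 1}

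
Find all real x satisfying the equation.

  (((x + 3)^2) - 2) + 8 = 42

Step 1. [(((x + 3)^2) - 2) + 8 = 42] peel the +8: subtract 8 from each side ⇒ sub: ((x + 3)^2) - 2 = 34.
Step 2. [((x + 3)^2) - 2 = 34] the outer -2 inverts by adding 2 ⇒ sub: (x + 3)^2 = 36.
Step 3. [(x + 3)^2 = 36] LHS squared, RHS 36 ≥ 0: apply √ (±). So sqrt: x + 3 = 6 or -6.
Step 4. [x + 3 = 6 or -6] +3 is outermost — subtract 3 both sides. So sub: x = 3 or -9.

Answer: x ∈ {-9, 3}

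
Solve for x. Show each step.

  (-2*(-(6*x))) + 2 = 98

Step 1. [(-2*(-(6*x))) + 2 = 98] peel the +2: subtract 2 from each side, so sub: -2*(-(6*x)) = 96.
Step 2. [-2*(-(6*x)) = 96] leading coefficient -2: divide by -2, so div: -(6*x) = -48.
Step 3. [-(6*x) = -48] leading − — multiply by −1 ⇒ neg: 6*x = 48.
Step 4. [6*x = 48] leading coefficient 6: divide by 6, so div: x = 8.

Answer: x ∈ {8}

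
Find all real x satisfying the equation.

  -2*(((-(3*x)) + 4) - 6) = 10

Step 1. [-2*(((-(3*x)) + 4) - 6) = 10] divide by the outer -2 ⇒ div: ((-(3*x)) + 4) - 6 = -5.
Step 2. [((-(3*x)) + 4) - 6 = -5] peel the -6: add 6 from each side ⇒ sub: (-(3*x)) + 4 = 1.
Step 3. [(-(3*x)) + 4 = 1] subtract 4: x sits inside (… + 4), so sub: -(3*x) = -3.
Step 4. [-(3*x) = -3] flip signs both sides. So neg: 3*x = 3.
Step 5. [3*x = 3] leading coefficient 3: divide by 3. So div: x = 1.

Answer: x ∈ {1}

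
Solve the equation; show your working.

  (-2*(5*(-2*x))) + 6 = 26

Step 1. [(-2*(5*(-2*x))) + 6 = 26] peel the +6: subtract 6 from each side. So sub: -2*(5*(-2*x)) = 20.
Step 2. [-2*(5*(-2*x)) = 20] -2 out front; divide by -2. So div: 5*(-2*x) = -10.
Step 3. [5*(-2*x) = -10] 5·(inner) — divide through by 5 ⇒ div: -2*x = -2.
Step 4. [-2*x = -2] divide by the outer -2 ⇒ div: x = 1.

Answer: x ∈ {1}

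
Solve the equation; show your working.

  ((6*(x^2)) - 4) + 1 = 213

Step 1. [((6*(x^2)) - 4) + 1 = 213] +1 is outermost — subtract 1 both sides. So sub: (6*(x^2)) - 4 = 212.
Step 2. [(6*(x^2)) - 4 = 212] peel the -4: add 4 from each side ⇒ sub: 6*(x^2) = 216.
Step 3. [6*(x^2) = 216] leading coefficient 6: divide by 6. So div: x^2 = 36.
Step 4. [x^2 = 36] 36 ≥ 0, LHS is (·)² — take ±√. So sqrt: x = 6 or -6.

Answer: x ∈ {-6, 6}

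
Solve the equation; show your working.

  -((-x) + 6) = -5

Step 1. [-((-x) + 6) = -5] LHS negated; negate both sides. So neg: (-x) + 6 = 5.
Step 2. [(-x) + 6 = 5] peel the +6: subtract 6 from each side. So sub: -x = -1.
Step 3. [-x = -1] flip signs both sides ⇒ neg: x = 1.

Answer: x ∈ {1}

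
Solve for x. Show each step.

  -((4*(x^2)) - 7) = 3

Step 1. [-((4*(x^2)) - 7) = 3] LHS negated; negate both sides, so neg: (4*(x^2)) - 7 = -3.
Step 2. [(4*(x^2)) - 7 = -3] add 7: x sits inside (… - 7), so sub: 4*(x^2) = 4.
Step 3. [4*(x^2) = 4] 4 out front; divide by 4 ⇒ div: x^2 = 1.
Step 4. [x^2 = 1] √ both sides: 1 ≥ 0 gives two branches ⇒ sqrt: x = 1 or -1.

Answer: x ∈ {-1, 1}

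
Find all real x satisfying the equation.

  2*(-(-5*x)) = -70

Step 1. [2*(-(-5*x)) = -70] 2·(inner) — divide through by 2. So div: -(-5*x) = -35.
Step 2. [-(-5*x) = -35] flip signs both sides, so neg: -5*x = 35.
Step 3. [-5*x = 35] -5 out front; divide by -5 ⇒ div: x = -7.

Answer: x ∈ {-7}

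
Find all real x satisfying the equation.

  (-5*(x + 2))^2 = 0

Step 1. [(-5*(x + 2))^2 = 0] LHS squared, RHS 0 ≥ 0: apply √ (±), so sqrt: -5*(x + 2) = 0.
Step 2. [-5*(x + 2) = 0] LHS = -5·(…); ÷-5 both sides. So div: x + 2 = 0.
Step 3. [x + 2 = 0] 2 comes off first (subtract 2). So sub: x = -2.

Answer: x ∈ {-2}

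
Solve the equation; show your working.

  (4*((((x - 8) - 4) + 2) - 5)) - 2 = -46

Step 1. [(4*((((x - 8) - 4) + 2) - 5)) - 2 = -46] -2 is outermost — add 2 both sides. So sub: 4*((((x - 8) - 4) + 2) - 5) = -44.
Step 2. [4*((((x - 8) - 4) + 2) - 5) = -44] 4 out front; divide by 4 ⇒ div: (((x - 8) - 4) + 2) - 5 = -11.
Step 3. [(((x - 8) - 4) + 2) - 5 = -11] 5 comes off first (add 5). So sub: ((x - 8) - 4) + 2 = -6.
Step 4. [((x - 8) - 4) + 2 = -6] +2 is outermost — subtract 2 both sides ⇒ sub: (x - 8) - 4 = -8.
Step 5. [(x - 8) - 4 = -8] the outer -4 inverts by adding 4. So sub: x - 8 = -4.
Step 6. [x - 8 = -4] the outer -8 inverts by adding 8. So sub: x = 4.

Answer: x ∈ {4}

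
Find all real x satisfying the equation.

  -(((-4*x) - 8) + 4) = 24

Step 1. [-(((-4*x) - 8) + 4) = 24] LHS negated; negate both sides. So neg: ((-4*x) - 8) + 4 = -24.
Step 2. [((-4*x) - 8) + 4 = -24] 4 comes off first (subtract 4), so sub: (-4*x) - 8 = -28.
Step 3. [(-4*x) - 8 = -28] the outer -8 inverts by adding 8 ⇒ sub: -4*x = -20.
Step 4. [-4*x = -20] leading coefficient -4: divide by -4 ⇒ div: x = 5.

Answer: x ∈ {5}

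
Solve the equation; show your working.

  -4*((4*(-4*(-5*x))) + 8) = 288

Step 1. [-4*((4*(-4*(-5*x))) + 8) = 288] divide by the outer -4, so div: (4*(-4*(-5*x))) + 8 = -72.
Step 2. [(4*(-4*(-5*x))) + 8 = -72] 4 | LHS and 4 | -72: pull 4 out ⇒ factor: (-4*(-5*x)) + 2 = -18.
Step 3. [(-4*(-5*x)) + 2 = -18] peel the +2: subtract 2 from each side. So sub: -4*(-5*x) = -20.
Step 4. [-4*(-5*x) = -20] leading coefficient -4: divide by -4. So div: -5*x = 5.
Step 5. [-5*x = 5] -5·(inner) — divide through by -5, so div: x = -1.

Answer: x ∈ {-1}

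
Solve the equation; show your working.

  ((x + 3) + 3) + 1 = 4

Step 1. [((x + 3) + 3) + 1 = 4] peel the +1: subtract 1 from each side ⇒ sub: (x + 3) + 3 = 3.
Step 2. [(x + 3) + 3 = 3] the outer +3 inverts by subtracting 3 ⇒ sub: x + 3 = 0.
Step 3. [x + 3 = 0] subtract 3: x sits inside (… + 3), so sub: x = -3.

Answer: x ∈ {-3}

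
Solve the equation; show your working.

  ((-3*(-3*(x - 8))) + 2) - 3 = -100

Step 1. [((-3*(-3*(x - 8))) + 2) - 3 = -100] peel the -3: add 3 from each side ⇒ sub: (-3*(-3*(x - 8))) + 2 = -97.
Step 2. [(-3*(-3*(x - 8))) + 2 = -97] 2 comes off first (subtract 2). So sub: -3*(-3*(x - 8)) = -99.
Step 3. [-3*(-3*(x - 8)) = -99] -3 out front; divide by -3. So div: -3*(x - 8) = 33.
Step 4. [-3*(x - 8) = 33] -3·(inner) — divide through by -3 ⇒ div: x - 8 = -11.
Step 5. [x - 8 = -11] the outer -8 inverts by adding 8. So sub: x = -3.

Answer: x ∈ {-3}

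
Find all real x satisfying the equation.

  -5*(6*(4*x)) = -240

Step 1. [-5*(6*(4*x)) = -240] -5·(inner) — divide through by -5 ⇒ div: 6*(4*x) = 48.
Step 2. [6*(4*x) = 48] divide by the outer 6. So div: 4*x = 8.
Step 3. [4*x = 8] leading coefficient 4: divide by 4 ⇒ div: x = 2.

Answer: x ∈ {2}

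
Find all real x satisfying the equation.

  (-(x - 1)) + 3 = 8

Step 1. [(-(x - 1)) + 3 = 8] peel the +3: subtract 3 from each side. So sub: -(x - 1) = 5.
Step 2. [-(x - 1) = 5] LHS negated; negate both sides. So neg: x - 1 = -5.
Step 3. [x - 1 = -5] 1 comes off first (add 1) ⇒ sub: x = -4.

Answer: x ∈ {-4}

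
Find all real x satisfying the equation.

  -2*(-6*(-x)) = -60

Step 1. [-2*(-6*(-x)) = -60] LHS = -2·(…); ÷-2 both sides, so div: -6*(-x) = 30.
Step 2. [-6*(-x) = 30] leading coefficient -6: divide by -6, so div: -x = -5.
Step 3. [-x = -5] LHS negated; negate both sides. So neg: x = 5.

Answer: x ∈ {5}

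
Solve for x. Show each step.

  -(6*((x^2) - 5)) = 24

Step 1. [-(6*((x^2) - 5)) = 24] LHS negated; negate both sides. So neg: 6*((x^2) - 5) = -24.
Step 2. [6*((x^2) - 5) = -24] leading coefficient 6: divide by 6, so div: (x^2) - 5 = -4.
Step 3. [(x^2) - 5 = -4] peel the -5: add 5 from each side. So sub: x^2 = 1.
Step 4. [x^2 = 1] √ both sides: 1 ≥ 0 gives two branches. So sqrt: x = 1 or -1.

Answer: x ∈ {-1, 1}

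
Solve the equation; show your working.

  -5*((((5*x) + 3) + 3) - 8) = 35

Step 1. [-5*((((5*x) + 3) + 3) - 8) = 35] LHS = -5·(…); ÷-5 both sides ⇒ div: (((5*x) + 3) + 3) - 8 = -7.
Step 2. [(((5*x) + 3) + 3) - 8 = -7] -8 is outermost — add 8 both sides, so sub: ((5*x) + 3) + 3 = 1.
Step 3. [((5*x) + 3) + 3 = 1] peel the +3: subtract 3 from each side, so sub: (5*x) + 3 = -2.
Step 4. [(5*x) + 3 = -2] the outer +3 inverts by subtracting 3 ⇒ sub: 5*x = -5.
Step 5. [5*x = -5] 5 out front; divide by 5. So div: x = -1.

Answer: x ∈ {-1}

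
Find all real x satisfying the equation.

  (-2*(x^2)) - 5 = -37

Step 1. [(-2*(x^2)) - 5 = -37] peel the -5: add 5 from each side ⇒ sub: -2*(x^2) = -32.
Step 2. [-2*(x^2) = -32] -2·(inner) — divide through by -2, so div: x^2 = 16.
Step 3. [x^2 = 16] √ both sides: 16 ≥ 0 gives two branches. So sqrt: x = 4 or -4.

Answer: x ∈ {-4, 4}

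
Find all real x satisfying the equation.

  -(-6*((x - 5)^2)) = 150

Step 1. [-(-6*((x - 5)^2)) = 150] flip signs both sides ⇒ neg: -6*((x - 5)^2) = -150.
Step 2. [-6*((x - 5)^2) = -150] -6·(inner) — divide through by -6. So div: (x - 5)^2 = 25.
Step 3. [(x - 5)^2 = 25] 25 ≥ 0, LHS is (·)² — take ±√ ⇒ sqrt: x - 5 = 5 or -5.
Step 4. [x - 5 = 5 or -5] the outer -5 inverts by adding 5, so sub: x = 10 or 0.

Answer: x ∈ {0, 10}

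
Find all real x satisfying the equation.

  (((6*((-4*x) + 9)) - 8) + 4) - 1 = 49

Step 1. [(((6*((-4*x) + 9)) - 8) + 4) - 1 = 49] add 1: x sits inside (… - 1), so sub: ((6*((-4*x) + 9)) - 8) + 4 = 50.
Step 2. [((6*((-4*x) + 9)) - 8) + 4 = 50] peel the +4: subtract 4 from each side, so sub: (6*((-4*x) + 9)) - 8 = 46.
Step 3. [(6*((-4*x) + 9)) - 8 = 46] 8 comes off first (add 8). So sub: 6*((-4*x) + 9) = 54.
Step 4. [6*((-4*x) + 9) = 54] 6·(inner) — divide through by 6, so div: (-4*x) + 9 = 9.
Step 5. [(-4*x) + 9 = 9] +9 is outermost — subtract 9 both sides ⇒ sub: -4*x = 0.
Step 6. [-4*x = 0] -4 out front; divide by -4, so div: x = 0.

Answer: x ∈ {0}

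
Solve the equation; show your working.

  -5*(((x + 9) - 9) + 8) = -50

Step 1. [-5*(((x + 9) - 9) + 8) = -50] leading coefficient -5: divide by -5. So div: ((x + 9) - 9) + 8 = 10.
Step 2. [((x + 9) - 9) + 8 = 10] the outer +8 inverts by subtracting 8, so sub: (x + 9) - 9 = 2.
Step 3. [(x + 9) - 9 = 2] the outer -9 inverts by adding 9, so sub: x + 9 = 11.
Step 4. [x + 9 = 11] peel the +9: subtract 9 from each side, so sub: x = 2.

Answer: x ∈ {2}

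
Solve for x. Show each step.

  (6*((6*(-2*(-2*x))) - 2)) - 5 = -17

Step 1. [(6*((6*(-2*(-2*x))) - 2)) - 5 = -17] the outer -5 inverts by adding 5. So sub: 6*((6*(-2*(-2*x))) - 2) = -12.
Step 2. [6*((6*(-2*(-2*x))) - 2) = -12] 6·(inner) — divide through by 6 ⇒ div: (6*(-2*(-2*x))) - 2 = -2.
Step 3. [(6*(-2*(-2*x))) - 2 = -2] 2 comes off first (add 2), so sub: 6*(-2*(-2*x)) = 0.
Step 4. [6*(-2*(-2*x)) = 0] LHS = 6·(…); ÷6 both sides ⇒ div: -2*(-2*x) = 0.
Step 5. [-2*(-2*x) = 0] LHS = -2·(…); ÷-2 both sides, so div: -2*x = 0.
Step 6. [-2*x = 0] -2 out front; divide by -2, so div: x = 0.

Answer: x ∈ {0}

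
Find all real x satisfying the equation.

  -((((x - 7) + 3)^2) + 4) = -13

Step 1. [-((((x - 7) + 3)^2) + 4) = -13] flip signs both sides. So neg: (((x - 7) + 3)^2) + 4 = 13.
Step 2. [(((x - 7) + 3)^2) + 4 = 13] peel the +4: subtract 4 from each side, so sub: ((x - 7) + 3)^2 = 9.
Step 3. [((x - 7) + 3)^2 = 9] √ both sides: 9 ≥ 0 gives two branches ⇒ sqrt: (x - 7) + 3 = 3 or -3.
Step 4. [(x - 7) + 3 = 3 or -3] subtract 3: x sits inside (… + 3) ⇒ sub: x - 7 = 0 or -6.
Step 5. [x - 7 = 0 or -6] peel the -7: add 7 from each side ⇒ sub: x = 7 or 1.

Answer: x ∈ {1, 7}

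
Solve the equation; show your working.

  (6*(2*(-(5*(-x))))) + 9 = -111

Step 1. [(6*(2*(-(5*(-x))))) + 9 = -111] subtract 9: x sits inside (… + 9), so sub: 6*(2*(-(5*(-x)))) = -120.
Step 2. [6*(2*(-(5*(-x)))) = -120] leading coefficient 6: divide by 6. So div: 2*(-(5*(-x))) = -20.
Step 3. [2*(-(5*(-x))) = -20] 2·(inner) — divide through by 2, so div: -(5*(-x)) = -10.
Step 4. [-(5*(-x)) = -10] LHS negated; negate both sides. So neg: 5*(-x) = 10.
Step 5. [5*(-x) = 10] 5 out front; divide by 5, so div: -x = 2.
Step 6. [-x = 2] LHS negated; negate both sides. So neg: x = -2.

Answer: x ∈ {-2}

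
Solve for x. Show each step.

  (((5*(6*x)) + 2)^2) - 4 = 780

Step 1. [(((5*(6*x)) + 2)^2) - 4 = 780] the outer -4 inverts by adding 4, so sub: ((5*(6*x)) + 2)^2 = 784.
Step 2. [((5*(6*x)) + 2)^2 = 784] 784 ≥ 0, LHS is (·)² — take ±√, so sqrt: (5*(6*x)) + 2 = 28 or -28.
Step 3. [(5*(6*x)) + 2 = 28 or -28] subtract 2: x sits inside (… + 2), so sub: 5*(6*x) = 26 or -30.
Step 4. [5*(6*x) = 26 or -30] 5·(inner) — divide through by 5, so div: 6*x = 26/5 or -6.
Step 5. [6*x = 26/5 or -6] 6 out front; divide by 6. So div: x = 13/15 or -1.

Answer: x ∈ {-1, 13/15}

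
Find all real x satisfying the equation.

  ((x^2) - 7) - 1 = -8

Step 1. [((x^2) - 7) - 1 = -8] the outer -1 inverts by adding 1. So sub: (x^2) - 7 = -7.
Step 2. [(x^2) - 7 = -7] 7 comes off first (add 7) ⇒ sub: x^2 = 0.
Step 3. [x^2 = 0] LHS squared, RHS 0 ≥ 0: apply √ (±). So sqrt: x = 0.

Answer: x ∈ {0}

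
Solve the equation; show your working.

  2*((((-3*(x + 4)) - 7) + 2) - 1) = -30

Step 1. [2*((((-3*(x + 4)) - 7) + 2) - 1) = -30] 2 out front; divide by 2 ⇒ div: (((-3*(x + 4)) - 7) + 2) - 1 = -15.
Step 2. [(((-3*(x + 4)) - 7) + 2) - 1 = -15] the outer -1 inverts by adding 1. So sub: ((-3*(x + 4)) - 7) + 2 = -14.
Step 3. [((-3*(x + 4)) - 7) + 2 = -14] subtract 2: x sits inside (… + 2). So sub: (-3*(x + 4)) - 7 = -16.
Step 4. [(-3*(x + 4)) - 7 = -16] add 7: x sits inside (… - 7) ⇒ sub: -3*(x + 4) = -9.
Step 5. [-3*(x + 4) = -9] LHS = -3·(…); ÷-3 both sides ⇒ div: x + 4 = 3.
Step 6. [x + 4 = 3] 4 comes off first (subtract 4) ⇒ sub: x = -1.

Answer: x ∈ {-1}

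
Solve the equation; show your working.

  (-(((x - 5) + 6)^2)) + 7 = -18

Step 1. [(-(((x - 5) + 6)^2)) + 7 = -18] peel the +7: subtract 7 from each side, so sub: -(((x - 5) + 6)^2) = -25.
Step 2. [-(((x - 5) + 6)^2) = -25] LHS negated; negate both sides. So neg: ((x - 5) + 6)^2 = 25.
Step 3. [((x - 5) + 6)^2 = 25] √ both sides: 25 ≥ 0 gives two branches ⇒ sqrt: (x - 5) + 6 = 5 or -5.
Step 4. [(x - 5) + 6 = 5 or -5] peel the +6: subtract 6 from each side, so sub: x - 5 = -1 or -11.
Step 5. [x - 5 = -1 or -11] 5 comes off first (add 5), so sub: x = 4 or -6.

Answer: x ∈ {-6, 4}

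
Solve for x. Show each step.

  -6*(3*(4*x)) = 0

Step 1. [-6*(3*(4*x)) = 0] LHS = -6·(…); ÷-6 both sides. So div: 3*(4*x) = 0.
Step 2. [3*(4*x) = 0] 3 out front; divide by 3. So div: 4*x = 0.
Step 3. [4*x = 0] 4 out front; divide by 4, so div: x = 0.

Answer: x ∈ {0}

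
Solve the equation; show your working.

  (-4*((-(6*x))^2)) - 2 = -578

Step 1. [(-4*((-(6*x))^2)) - 2 = -578] -2 is outermost — add 2 both sides. So sub: -4*((-(6*x))^2) = -576.
Step 2. [-4*((-(6*x))^2) = -576] -4·(inner) — divide through by -4. So div: (-(6*x))^2 = 144.
Step 3. [(-(6*x))^2 = 144] LHS squared, RHS 144 ≥ 0: apply √ (±). So sqrt: -(6*x) = 12 or -12.
Step 4. [-(6*x) = 12 or -12] leading − — multiply by −1, so neg: 6*x = -12 or 12.
Step 5. [6*x = -12 or 12] 6·(inner) — divide through by 6. So div: x = -2 or 2.

Answer: x ∈ {-2, 2}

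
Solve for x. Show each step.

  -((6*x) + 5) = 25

Step 1. [-((6*x) + 5) = 25] flip signs both sides ⇒ neg: (6*x) + 5 = -25.
Step 2. [(6*x) + 5 = -25] subtract 5: x sits inside (… + 5), so sub: 6*x = -30.
Step 3. [6*x = -30] 6·(inner) — divide through by 6 ⇒ div: x = -5.

Answer: x ∈ {-5}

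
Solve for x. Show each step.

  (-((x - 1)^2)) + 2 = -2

Step 1. [(-((x - 1)^2)) + 2 = -2] the outer +2 inverts by subtracting 2. So sub: -((x - 1)^2) = -4.
Step 2. [-((x - 1)^2) = -4] leading − — multiply by −1 ⇒ neg: (x - 1)^2 = 4.
Step 3. [(x - 1)^2 = 4] 4 ≥ 0, LHS is (·)² — take ±√. So sqrt: x - 1 = 2 or -2.
Step 4. [x - 1 = 2 or -2] -1 is outermost — add 1 both sides ⇒ sub: x = 3 or -1.

Answer: x ∈ {-1, 3}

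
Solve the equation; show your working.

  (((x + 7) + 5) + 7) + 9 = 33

Step 1. [(((x + 7) + 5) + 7) + 9 = 33] peel the +9: subtract 9 from each side, so sub: ((x + 7) + 5) + 7 = 24.
Step 2. [((x + 7) + 5) + 7 = 24] 7 comes off first (subtract 7) ⇒ sub: (x + 7) + 5 = 17.
Step 3. [(x + 7) + 5 = 17] +5 is outermost — subtract 5 both sides, so sub: x + 7 = 12.
Step 4. [x + 7 = 12] subtract 7: x sits inside (… + 7). So sub: x = 5.

Answer: x ∈ {5}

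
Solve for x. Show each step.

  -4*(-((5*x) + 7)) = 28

Step 1. [-4*(-((5*x) + 7)) = 28] LHS = -4·(…); ÷-4 both sides, so div: -((5*x) + 7) = -7.
Step 2. [-((5*x) + 7) = -7] LHS negated; negate both sides ⇒ neg: (5*x) + 7 = 7.
Step 3. [(5*x) + 7 = 7] 7 comes off first (subtract 7), so sub: 5*x = 0.
Step 4. [5*x = 0] 5·(inner) — divide through by 5, so div: x = 0.

Answer: x ∈ {0}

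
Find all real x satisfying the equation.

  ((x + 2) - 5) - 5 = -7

Step 1. [((x + 2) - 5) - 5 = -7] the outer -5 inverts by adding 5 ⇒ sub: (x + 2) - 5 = -2.
Step 2. [(x + 2) - 5 = -2] 5 comes off first (add 5) ⇒ sub: x + 2 = 3.
Step 3. [x + 2 = 3] the outer +2 inverts by subtracting 2. So sub: x = 1.

Answer: x ∈ {1}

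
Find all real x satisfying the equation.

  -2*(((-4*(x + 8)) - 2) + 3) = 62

Step 1. [-2*(((-4*(x + 8)) - 2) + 3) = 62] LHS = -2·(…); ÷-2 both sides, so div: ((-4*(x + 8)) - 2) + 3 = -31.
Step 2. [((-4*(x + 8)) - 2) + 3 = -31] the outer +3 inverts by subtracting 3 ⇒ sub: (-4*(x + 8)) - 2 = -34.
Step 3. [(-4*(x + 8)) - 2 = -34] add 2: x sits inside (… - 2), so sub: -4*(x + 8) = -32.
Step 4. [-4*(x + 8) = -32] -4·(inner) — divide through by -4, so div: x + 8 = 8.
Step 5. [x + 8 = 8] the outer +8 inverts by subtracting 8. So sub: x = 0.

Answer: x ∈ {0}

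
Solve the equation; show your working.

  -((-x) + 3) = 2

Step 1. [-((-x) + 3) = 2] LHS negated; negate both sides ⇒ neg: (-x) + 3 = -2.
Step 2. [(-x) + 3 = -2] the outer +3 inverts by subtracting 3 ⇒ sub: -x = -5.
Step 3. [-x = -5] LHS negated; negate both sides, so neg: x = 5.

Answer: x ∈ {5}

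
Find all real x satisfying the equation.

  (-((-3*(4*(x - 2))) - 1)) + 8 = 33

Step 1. [(-((-3*(4*(x - 2))) - 1)) + 8 = 33] 8 comes off first (subtract 8) ⇒ sub: -((-3*(4*(x - 2))) - 1) = 25.
Step 2. [-((-3*(4*(x - 2))) - 1) = 25] flip signs both sides, so neg: (-3*(4*(x - 2))) - 1 = -25.
Step 3. [(-3*(4*(x - 2))) - 1 = -25] the outer -1 inverts by adding 1. So sub: -3*(4*(x - 2)) = -24.
Step 4. [-3*(4*(x - 2)) = -24] -3·(inner) — divide through by -3. So div: 4*(x - 2) = 8.
Step 5. [4*(x - 2) = 8] leading coefficient 4: divide by 4 ⇒ div: x - 2 = 2.
Step 6. [x - 2 = 2] -2 is outermost — add 2 both sides ⇒ sub: x = 4.

Answer: x ∈ {4}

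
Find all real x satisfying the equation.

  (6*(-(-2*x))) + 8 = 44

Step 1. [(6*(-(-2*x))) + 8 = 44] subtract 8: x sits inside (… + 8) ⇒ sub: 6*(-(-2*x)) = 36.
Step 2. [6*(-(-2*x)) = 36] LHS = 6·(…); ÷6 both sides, so div: -(-2*x) = 6.
Step 3. [-(-2*x) = 6] flip signs both sides. So neg: -2*x = -6.
Step 4. [-2*x = -6] -2 out front; divide by -2, so div: x = 3.

Answer: x ∈ {3}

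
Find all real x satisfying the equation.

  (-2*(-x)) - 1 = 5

Step 1. [(-2*(-x)) - 1 = 5] add 1: x sits inside (… - 1). So sub: -2*(-x) = 6.
Step 2. [-2*(-x) = 6] -2 out front; divide by -2 ⇒ div: -x = -3.
Step 3. [-x = -3] leading − — multiply by −1, so neg: x = 3.

Answer: x ∈ {3}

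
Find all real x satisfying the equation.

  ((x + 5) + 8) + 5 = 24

Step 1. [((x + 5) + 8) + 5 = 24] 5 comes off first (subtract 5) ⇒ sub: (x + 5) + 8 = 19.
Step 2. [(x + 5) + 8 = 19] +8 is outermost — subtract 8 both sides. So sub: x + 5 = 11.
Step 3. [x + 5 = 11] subtract 5: x sits inside (… + 5). So sub: x = 6.

Answer: x ∈ {6}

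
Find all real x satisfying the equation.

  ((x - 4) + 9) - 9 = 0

Step 1. [((x - 4) + 9) - 9 = 0] 9 comes off first (add 9) ⇒ sub: (x - 4) + 9 = 9.
Step 2. [(x - 4) + 9 = 9] peel the +9: subtract 9 from each side, so sub: x - 4 = 0.
Step 3. [x - 4 = 0] add 4: x sits inside (… - 4) ⇒ sub: x = 4.

Answer: x ∈ {4}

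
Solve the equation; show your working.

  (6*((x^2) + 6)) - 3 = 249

Step 1. [(6*((x^2) + 6)) - 3 = 249] add 3: x sits inside (… - 3). So sub: 6*((x^2) + 6) = 252.
Step 2. [6*((x^2) + 6) = 252] 6 out front; divide by 6. So div: (x^2) + 6 = 42.
Step 3. [(x^2) + 6 = 42] the outer +6 inverts by subtracting 6 ⇒ sub: x^2 = 36.
Step 4. [x^2 = 36] 36 ≥ 0, LHS is (·)² — take ±√ ⇒ sqrt: x = 6 or -6.

Answer: x ∈ {-6, 6}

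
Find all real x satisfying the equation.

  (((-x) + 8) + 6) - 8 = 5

Step 1. [(((-x) + 8) + 6) - 8 = 5] the outer -8 inverts by adding 8 ⇒ sub: ((-x) + 8) + 6 = 13.
Step 2. [((-x) + 8) + 6 = 13] the outer +6 inverts by subtracting 6 ⇒ sub: (-x) + 8 = 7.
Step 3. [(-x) + 8 = 7] subtract 8: x sits inside (… + 8). So sub: -x = -1.
Step 4. [-x = -1] flip signs both sides, so neg: x = 1.

Answer: x ∈ {1}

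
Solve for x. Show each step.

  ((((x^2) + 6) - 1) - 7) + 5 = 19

Step 1. [((((x^2) + 6) - 1) - 7) + 5 = 19] +5 is outermost — subtract 5 both sides ⇒ sub: (((x^2) + 6) - 1) - 7 = 14.
Step 2. [(((x^2) + 6) - 1) - 7 = 14] 7 comes off first (add 7) ⇒ sub: ((x^2) + 6) - 1 = 21.
Step 3. [((x^2) + 6) - 1 = 21] the outer -1 inverts by adding 1. So sub: (x^2) + 6 = 22.
Step 4. [(x^2) + 6 = 22] +6 is outermost — subtract 6 both sides, so sub: x^2 = 16.
Step 5. [x^2 = 16] √ both sides: 16 ≥ 0 gives two branches, so sqrt: x = 4 or -4.

Answer: x ∈ {-4, 4}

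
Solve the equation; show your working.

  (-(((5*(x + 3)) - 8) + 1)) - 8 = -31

Step 1. [(-(((5*(x + 3)) - 8) + 1)) - 8 = -31] add 8: x sits inside (… - 8), so sub: -(((5*(x + 3)) - 8) + 1) = -23.
Step 2. [-(((5*(x + 3)) - 8) + 1) = -23] leading − — multiply by −1. So neg: ((5*(x + 3)) - 8) + 1 = 23.
Step 3. [((5*(x + 3)) - 8) + 1 = 23] 1 comes off first (subtract 1), so sub: (5*(x + 3)) - 8 = 22.
Step 4. [(5*(x + 3)) - 8 = 22] the outer -8 inverts by adding 8, so sub: 5*(x + 3) = 30.
Step 5. [5*(x + 3) = 30] 5·(inner) — divide through by 5, so div: x + 3 = 6.
Step 6. [x + 3 = 6] +3 is outermost — subtract 3 both sides. So sub: x = 3.

Answer: x ∈ {3}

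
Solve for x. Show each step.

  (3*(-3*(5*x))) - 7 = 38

Step 1. [(3*(-3*(5*x))) - 7 = 38] add 7: x sits inside (… - 7). So sub: 3*(-3*(5*x)) = 45.
Step 2. [3*(-3*(5*x)) = 45] divide by the outer 3, so div: -3*(5*x) = 15.
Step 3. [-3*(5*x) = 15] -3 out front; divide by -3 ⇒ div: 5*x = -5.
Step 4. [5*x = -5] 5 out front; divide by 5. So div: x = -1.

Answer: x ∈ {-1}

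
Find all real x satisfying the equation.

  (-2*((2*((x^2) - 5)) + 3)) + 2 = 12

Step 1. [(-2*((2*((x^2) - 5)) + 3)) + 2 = 12] the outer +2 inverts by subtracting 2, so sub: -2*((2*((x^2) - 5)) + 3) = 10.
Step 2. [-2*((2*((x^2) - 5)) + 3) = 10] divide by the outer -2 ⇒ div: (2*((x^2) - 5)) + 3 = -5.
Step 3. [(2*((x^2) - 5)) + 3 = -5] 3 comes off first (subtract 3). So sub: 2*((x^2) - 5) = -8.
Step 4. [2*((x^2) - 5) = -8] 2 out front; divide by 2. So div: (x^2) - 5 = -4.
Step 5. [(x^2) - 5 = -4] peel the -5: add 5 from each side ⇒ sub: x^2 = 1.
Step 6. [x^2 = 1] √ both sides: 1 ≥ 0 gives two branches, so sqrt: x = 1 or -1.

Answer: x ∈ {-1, 1}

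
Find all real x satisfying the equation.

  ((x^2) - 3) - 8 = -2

Step 1. [((x^2) - 3) - 8 = -2] the outer -8 inverts by adding 8 ⇒ sub: (x^2) - 3 = 6.
Step 2. [(x^2) - 3 = 6] -3 is outermost — add 3 both sides ⇒ sub: x^2 = 9.
Step 3. [x^2 = 9] LHS squared, RHS 9 ≥ 0: apply √ (±). So sqrt: x = 3 or -3.

Answer: x ∈ {-3, 3}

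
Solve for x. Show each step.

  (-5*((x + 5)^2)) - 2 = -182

Step 1. [(-5*((x + 5)^2)) - 2 = -182] 2 comes off first (add 2), so sub: -5*((x + 5)^2) = -180.
Step 2. [-5*((x + 5)^2) = -180] -5 out front; divide by -5, so div: (x + 5)^2 = 36.
Step 3. [(x + 5)^2 = 36] LHS squared, RHS 36 ≥ 0: apply √ (±), so sqrt: x + 5 = 6 or -6.
Step 4. [x + 5 = 6 or -6] +5 is outermost — subtract 5 both sides ⇒ sub: x = 1 or -11.

Answer: x ∈ {-11, 1}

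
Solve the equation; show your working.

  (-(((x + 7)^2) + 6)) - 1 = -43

Step 1. [(-(((x + 7)^2) + 6)) - 1 = -43] peel the -1: add 1 from each side ⇒ sub: -(((x + 7)^2) + 6) = -42.
Step 2. [-(((x + 7)^2) + 6) = -42] flip signs both sides ⇒ neg: ((x + 7)^2) + 6 = 42.
Step 3. [((x + 7)^2) + 6 = 42] subtract 6: x sits inside (… + 6), so sub: (x + 7)^2 = 36.
Step 4. [(x + 7)^2 = 36] 36 ≥ 0, LHS is (·)² — take ±√ ⇒ sqrt: x + 7 = 6 or -6.
Step 5. [x + 7 = 6 or -6] 7 comes off first (subtract 7) ⇒ sub: x = -1 or -13.

Answer: x ∈ {-13, -1}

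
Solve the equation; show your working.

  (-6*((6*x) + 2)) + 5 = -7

Step 1. [(-6*((6*x) + 2)) + 5 = -7] +5 is outermost — subtract 5 both sides, so sub: -6*((6*x) + 2) = -12.
Step 2. [-6*((6*x) + 2) = -12] leading coefficient -6: divide by -6, so div: (6*x) + 2 = 2.
Step 3. [(6*x) + 2 = 2] 2 comes off first (subtract 2) ⇒ sub: 6*x = 0.
Step 4. [6*x = 0] divide by the outer 6, so div: x = 0.

Answer: x ∈ {0}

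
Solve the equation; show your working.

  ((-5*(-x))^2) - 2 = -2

Step 1. [((-5*(-x))^2) - 2 = -2] add 2: x sits inside (… - 2). So sub: (-5*(-x))^2 = 0.
Step 2. [(-5*(-x))^2 = 0] 0 ≥ 0, LHS is (·)² — take ±√, so sqrt: -5*(-x) = 0.
Step 3. [-5*(-x) = 0] -5 out front; divide by -5, so div: -x = 0.
Step 4. [-x = 0] leading − — multiply by −1. So neg: x = 0.

Answer: x ∈ {0}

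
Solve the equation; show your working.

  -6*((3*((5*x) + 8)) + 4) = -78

Step 1. [-6*((3*((5*x) + 8)) + 4) = -78] divide by the outer -6. So div: (3*((5*x) + 8)) + 4 = 13.
Step 2. [(3*((5*x) + 8)) + 4 = 13] the outer +4 inverts by subtracting 4. So sub: 3*((5*x) + 8) = 9.
Step 3. [3*((5*x) + 8) = 9] divide by the outer 3. So div: (5*x) + 8 = 3.
Step 4. [(5*x) + 8 = 3] the outer +8 inverts by subtracting 8. So sub: 5*x = -5.
Step 5. [5*x = -5] 5 out front; divide by 5, so div: x = -1.

Answer: x ∈ {-1}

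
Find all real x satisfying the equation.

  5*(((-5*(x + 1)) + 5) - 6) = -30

Step 1. [5*(((-5*(x + 1)) + 5) - 6) = -30] 5·(inner) — divide through by 5 ⇒ div: ((-5*(x + 1)) + 5) - 6 = -6.
Step 2. [((-5*(x + 1)) + 5) - 6 = -6] -6 is outermost — add 6 both sides, so sub: (-5*(x + 1)) + 5 = 0.
Step 3. [(-5*(x + 1)) + 5 = 0] -5 divides every term; factor it out, so factor: (x + 1) - 1 = 0.
Step 4. [(x + 1) - 1 = 0] -1 is outermost — add 1 both sides. So sub: x + 1 = 1.
Step 5. [x + 1 = 1] 1 comes off first (subtract 1). So sub: x = 0.

Answer: x ∈ {0}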